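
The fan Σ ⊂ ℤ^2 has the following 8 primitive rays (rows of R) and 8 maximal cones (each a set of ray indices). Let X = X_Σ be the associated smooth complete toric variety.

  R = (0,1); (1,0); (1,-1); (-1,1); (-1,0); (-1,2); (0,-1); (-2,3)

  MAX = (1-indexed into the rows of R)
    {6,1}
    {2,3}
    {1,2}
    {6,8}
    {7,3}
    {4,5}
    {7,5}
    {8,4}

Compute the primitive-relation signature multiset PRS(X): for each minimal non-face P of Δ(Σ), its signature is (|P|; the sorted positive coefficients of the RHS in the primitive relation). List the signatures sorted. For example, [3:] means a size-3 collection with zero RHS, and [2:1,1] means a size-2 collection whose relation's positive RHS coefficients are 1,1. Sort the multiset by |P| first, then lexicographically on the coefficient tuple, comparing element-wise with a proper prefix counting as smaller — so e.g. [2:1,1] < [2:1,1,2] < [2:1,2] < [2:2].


20 collections generate NE(X_Σ); each relation:

  {1,7}:  v_{1} + v_{7} = 0 ; sig = [2:]
  {2,5}:  v_{2} + v_{5} = 0 ; sig = [2:]
  {3,4}:  v_{3} + v_{4} = 0 ; sig = [2:]
  {1,3}:  v_{1} + v_{3} = v_{2} ; sig = [2:1]
  {1,4}:  v_{1} + v_{4} = v_{6} ; sig = [2:1]
  {1,5}:  v_{1} + v_{5} = v_{4} ; sig = [2:1]
  {2,4}:  v_{2} + v_{4} = v_{1} ; sig = [2:1]
  {2,7}:  v_{2} + v_{7} = v_{3} ; sig = [2:1]
  {3,5}:  v_{3} + v_{5} = v_{7} ; sig = [2:1]
  {3,6}:  v_{3} + v_{6} = v_{1} ; sig = [2:1]
  {3,8}:  v_{3} + v_{8} = v_{6} ; sig = [2:1]
  {4,6}:  v_{4} + v_{6} = v_{8} ; sig = [2:1]
  {4,7}:  v_{4} + v_{7} = v_{5} ; sig = [2:1]
  {6,7}:  v_{6} + v_{7} = v_{4} ; sig = [2:1]
  {2,8}:  v_{2} + v_{8} = v_{1} + v_{6} ; sig = [2:1,1]
  {1,8}:  v_{1} + v_{8} = 2·v_{6} ; sig = [2:2]
  {2,6}:  v_{2} + v_{6} = 2·v_{1} ; sig = [2:2]
  {5,6}:  v_{5} + v_{6} = 2·v_{4} ; sig = [2:2]
  {7,8}:  v_{7} + v_{8} = 2·v_{4} ; sig = [2:2]
  {5,8}:  v_{5} + v_{8} = 3·v_{4} ; sig = [2:3]

Signatures (|P|; sorted positive RHS coefficients), sorted:
[[2:], [2:], [2:], [2:1], [2:1], [2:1], [2:1], [2:1], [2:1], [2:1], [2:1], [2:1], [2:1], [2:1], [2:1,1], [2:2], [2:2], [2:2], [2:2], [2:3]]


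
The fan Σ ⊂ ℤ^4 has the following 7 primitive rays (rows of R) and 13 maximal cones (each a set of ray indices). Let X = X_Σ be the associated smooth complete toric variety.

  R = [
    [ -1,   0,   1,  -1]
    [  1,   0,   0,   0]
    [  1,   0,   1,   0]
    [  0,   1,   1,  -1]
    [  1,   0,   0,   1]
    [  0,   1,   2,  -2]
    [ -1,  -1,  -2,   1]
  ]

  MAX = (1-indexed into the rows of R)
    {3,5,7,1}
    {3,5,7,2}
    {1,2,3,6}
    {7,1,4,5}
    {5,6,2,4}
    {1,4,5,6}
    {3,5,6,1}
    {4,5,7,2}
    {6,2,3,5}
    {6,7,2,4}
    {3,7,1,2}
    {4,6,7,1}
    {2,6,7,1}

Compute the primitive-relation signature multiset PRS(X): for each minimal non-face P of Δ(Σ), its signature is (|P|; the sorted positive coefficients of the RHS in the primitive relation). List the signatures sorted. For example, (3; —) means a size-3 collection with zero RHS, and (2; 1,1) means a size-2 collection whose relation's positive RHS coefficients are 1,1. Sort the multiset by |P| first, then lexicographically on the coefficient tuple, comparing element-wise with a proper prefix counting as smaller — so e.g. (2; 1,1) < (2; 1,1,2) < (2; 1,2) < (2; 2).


5 minimal non-faces of Δ(Σ) (on 7 rays):

  P={3,4}:  v_{3} + v_{4} = v_{5} + v_{6} ; sig = (2; 1,1)
  P={5,6,7}:  v_{5} + v_{6} + v_{7} = 0 ; sig = (3; —)
  P={1,2,4}:  v_{1} + v_{2} + v_{4} = v_{6} ; sig = (3; 1)
  P={1,2,5}:  v_{1} + v_{2} + v_{5} = v_{3} ; sig = (3; 1)
  P={3,6,7}:  v_{3} + v_{6} + v_{7} = v_{1} + v_{2} ; sig = (3; 1,1)

Signatures (|P|; sorted positive RHS coefficients), sorted:
    (2; 1,1)
    (3; —)
    (3; 1)
    (3; 1)
    (3; 1,1)


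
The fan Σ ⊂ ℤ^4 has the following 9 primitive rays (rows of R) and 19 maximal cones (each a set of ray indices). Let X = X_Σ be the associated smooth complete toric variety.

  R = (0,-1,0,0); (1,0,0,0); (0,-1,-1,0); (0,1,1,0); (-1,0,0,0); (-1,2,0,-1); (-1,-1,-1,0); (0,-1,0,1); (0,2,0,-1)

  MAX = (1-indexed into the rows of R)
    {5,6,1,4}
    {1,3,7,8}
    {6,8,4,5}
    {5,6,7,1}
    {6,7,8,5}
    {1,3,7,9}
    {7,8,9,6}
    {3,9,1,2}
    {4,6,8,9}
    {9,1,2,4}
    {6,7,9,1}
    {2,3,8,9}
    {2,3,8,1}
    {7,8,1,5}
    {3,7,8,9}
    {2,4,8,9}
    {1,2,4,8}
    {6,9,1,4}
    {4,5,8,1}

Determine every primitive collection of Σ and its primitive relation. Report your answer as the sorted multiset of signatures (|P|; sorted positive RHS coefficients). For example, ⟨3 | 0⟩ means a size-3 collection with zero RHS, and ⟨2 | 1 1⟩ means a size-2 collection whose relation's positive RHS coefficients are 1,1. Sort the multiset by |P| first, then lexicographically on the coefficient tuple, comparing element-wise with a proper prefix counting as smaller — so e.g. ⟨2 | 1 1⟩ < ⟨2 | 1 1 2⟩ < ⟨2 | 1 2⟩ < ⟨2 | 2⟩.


10 collections generate NE(X_Σ); each relation:

  P = {2,5}:  v_{2} + v_{5} = 0 — sig = ⟨2 | 0⟩
  P = {3,4}:  v_{3} + v_{4} = 0 — sig = ⟨2 | 0⟩
  P = {2,6}:  v_{2} + v_{6} = v_{9} — sig = ⟨2 | 1⟩
  P = {2,7}:  v_{2} + v_{7} = v_{3} — sig = ⟨2 | 1⟩
  P = {3,5}:  v_{3} + v_{5} = v_{7} — sig = ⟨2 | 1⟩
  P = {4,7}:  v_{4} + v_{7} = v_{5} — sig = ⟨2 | 1⟩
  P = {5,9}:  v_{5} + v_{9} = v_{6} — sig = ⟨2 | 1⟩
  P = {3,6}:  v_{3} + v_{6} = v_{7} + v_{9} — sig = ⟨2 | 1 1⟩
  P = {1,8,9}:  v_{1} + v_{8} + v_{9} = 0 — sig = ⟨3 | 0⟩
  P = {1,6,8}:  v_{1} + v_{6} + v_{8} = v_{5} — sig = ⟨3 | 1⟩

Hence PRS(X_Σ) =
{ ⟨2 | 0⟩ ×2,  ⟨2 | 1⟩ ×5,  ⟨2 | 1 1⟩,  ⟨3 | 0⟩,  ⟨3 | 1⟩ }


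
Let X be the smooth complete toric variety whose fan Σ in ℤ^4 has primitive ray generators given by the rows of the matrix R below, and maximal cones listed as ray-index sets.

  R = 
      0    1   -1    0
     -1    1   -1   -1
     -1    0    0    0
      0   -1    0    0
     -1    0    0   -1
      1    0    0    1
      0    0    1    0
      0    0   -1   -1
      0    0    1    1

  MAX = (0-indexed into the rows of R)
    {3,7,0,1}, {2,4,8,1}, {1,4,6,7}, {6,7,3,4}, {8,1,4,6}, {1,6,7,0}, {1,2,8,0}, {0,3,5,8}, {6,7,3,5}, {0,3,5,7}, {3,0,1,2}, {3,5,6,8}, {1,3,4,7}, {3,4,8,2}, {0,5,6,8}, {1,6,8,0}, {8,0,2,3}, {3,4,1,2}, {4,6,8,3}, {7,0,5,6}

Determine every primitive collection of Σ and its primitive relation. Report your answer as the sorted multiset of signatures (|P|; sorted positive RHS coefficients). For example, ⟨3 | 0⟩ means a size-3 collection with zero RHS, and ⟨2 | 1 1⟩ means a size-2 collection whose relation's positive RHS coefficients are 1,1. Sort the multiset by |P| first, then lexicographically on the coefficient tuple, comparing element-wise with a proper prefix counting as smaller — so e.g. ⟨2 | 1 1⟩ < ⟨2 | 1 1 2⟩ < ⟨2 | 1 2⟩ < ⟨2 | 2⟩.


Minimal non-faces — 10 found among 9 rays, 20 max cones:

  {4,5}:  v_{4} + v_{5} = 0  →  sig = ⟨2 | 0⟩
  {7,8}:  v_{7} + v_{8} = 0  →  sig = ⟨2 | 0⟩
  {0,4}:  v_{0} + v_{4} = v_{1}  →  sig = ⟨2 | 1⟩
  {1,5}:  v_{1} + v_{5} = v_{0}  →  sig = ⟨2 | 1⟩
  {2,6}:  v_{2} + v_{6} = v_{4} + v_{8}  →  sig = ⟨2 | 1 1⟩
  {2,7}:  v_{2} + v_{7} = v_{1} + v_{3}  →  sig = ⟨2 | 1 1⟩
  {2,5}:  v_{2} + v_{5} = v_{0} + v_{3} + v_{8}  →  sig = ⟨2 | 1 1 1⟩
  {0,3,6}:  v_{0} + v_{3} + v_{6} = 0  →  sig = ⟨3 | 0⟩
  {1,3,6}:  v_{1} + v_{3} + v_{6} = v_{4}  →  sig = ⟨3 | 1⟩
  {1,3,8}:  v_{1} + v_{3} + v_{8} = v_{2}  →  sig = ⟨3 | 1⟩

Signatures (|P|; sorted positive RHS coefficients), sorted:
    ⟨2 | 0⟩
    ⟨2 | 0⟩
    ⟨2 | 1⟩
    ⟨2 | 1⟩
    ⟨2 | 1 1⟩
    ⟨2 | 1 1⟩
    ⟨2 | 1 1 1⟩
    ⟨3 | 0⟩
    ⟨3 | 1⟩
    ⟨3 | 1⟩


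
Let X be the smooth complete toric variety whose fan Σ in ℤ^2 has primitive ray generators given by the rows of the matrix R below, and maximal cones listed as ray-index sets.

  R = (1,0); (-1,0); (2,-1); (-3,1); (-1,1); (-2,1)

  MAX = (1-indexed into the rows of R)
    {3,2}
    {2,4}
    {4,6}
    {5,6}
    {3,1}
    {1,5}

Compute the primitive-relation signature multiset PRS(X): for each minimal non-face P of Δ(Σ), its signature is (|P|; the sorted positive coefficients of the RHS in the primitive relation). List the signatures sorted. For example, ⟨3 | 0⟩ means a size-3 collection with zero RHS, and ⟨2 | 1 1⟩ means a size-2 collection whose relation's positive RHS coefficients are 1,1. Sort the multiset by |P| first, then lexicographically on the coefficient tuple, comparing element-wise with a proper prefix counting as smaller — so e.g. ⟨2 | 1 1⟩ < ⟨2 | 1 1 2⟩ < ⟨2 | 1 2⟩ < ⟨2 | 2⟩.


Primitive collections (9):

  P = {1,2}:  v_{1} + v_{2} = 0  ⟹  sig = ⟨2 | 0⟩
  P = {3,6}:  v_{3} + v_{6} = 0  ⟹  sig = ⟨2 | 0⟩
  P = {1,4}:  v_{1} + v_{4} = v_{6}  ⟹  sig = ⟨2 | 1⟩
  P = {1,6}:  v_{1} + v_{6} = v_{5}  ⟹  sig = ⟨2 | 1⟩
  P = {2,5}:  v_{2} + v_{5} = v_{6}  ⟹  sig = ⟨2 | 1⟩
  P = {2,6}:  v_{2} + v_{6} = v_{4}  ⟹  sig = ⟨2 | 1⟩
  P = {3,4}:  v_{3} + v_{4} = v_{2}  ⟹  sig = ⟨2 | 1⟩
  P = {3,5}:  v_{3} + v_{5} = v_{1}  ⟹  sig = ⟨2 | 1⟩
  P = {4,5}:  v_{4} + v_{5} = 2·v_{6}  ⟹  sig = ⟨2 | 2⟩

Hence PRS(X_Σ) =
[⟨2 | 0⟩, ⟨2 | 0⟩, ⟨2 | 1⟩, ⟨2 | 1⟩, ⟨2 | 1⟩, ⟨2 | 1⟩, ⟨2 | 1⟩, ⟨2 | 1⟩, ⟨2 | 2⟩]


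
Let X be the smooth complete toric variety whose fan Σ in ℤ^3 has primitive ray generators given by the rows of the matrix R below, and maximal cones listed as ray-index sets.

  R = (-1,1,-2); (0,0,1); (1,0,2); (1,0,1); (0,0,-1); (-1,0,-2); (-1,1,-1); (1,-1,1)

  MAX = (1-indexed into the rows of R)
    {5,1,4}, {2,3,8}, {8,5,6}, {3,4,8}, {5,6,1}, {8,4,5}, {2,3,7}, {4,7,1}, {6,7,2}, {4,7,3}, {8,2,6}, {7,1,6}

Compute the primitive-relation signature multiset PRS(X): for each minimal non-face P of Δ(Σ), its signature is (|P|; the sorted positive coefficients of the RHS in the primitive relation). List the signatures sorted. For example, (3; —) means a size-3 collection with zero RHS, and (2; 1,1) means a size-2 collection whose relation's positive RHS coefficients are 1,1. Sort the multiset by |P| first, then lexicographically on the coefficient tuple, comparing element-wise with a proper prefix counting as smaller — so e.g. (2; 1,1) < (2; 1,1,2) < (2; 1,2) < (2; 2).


Δ(Σ) — 8 vertices, 10 min non-faces:

  • {2,5}:  v_{2} + v_{5} = 0  ⟹  sig = (2; —)
  • {3,6}:  v_{3} + v_{6} = 0  ⟹  sig = (2; —)
  • {7,8}:  v_{7} + v_{8} = 0  ⟹  sig = (2; —)
  • {1,2}:  v_{1} + v_{2} = v_{7}  ⟹  sig = (2; 1)
  • {1,8}:  v_{1} + v_{8} = v_{5}  ⟹  sig = (2; 1)
  • {2,4}:  v_{2} + v_{4} = v_{3}  ⟹  sig = (2; 1)
  • {3,5}:  v_{3} + v_{5} = v_{4}  ⟹  sig = (2; 1)
  • {4,6}:  v_{4} + v_{6} = v_{5}  ⟹  sig = (2; 1)
  • {5,7}:  v_{5} + v_{7} = v_{1}  ⟹  sig = (2; 1)
  • {1,3}:  v_{1} + v_{3} = v_{4} + v_{7}  ⟹  sig = (2; 1,1)

Hence PRS(X_Σ) =
{ (2; —) ×3,  (2; 1) ×6,  (2; 1,1) }


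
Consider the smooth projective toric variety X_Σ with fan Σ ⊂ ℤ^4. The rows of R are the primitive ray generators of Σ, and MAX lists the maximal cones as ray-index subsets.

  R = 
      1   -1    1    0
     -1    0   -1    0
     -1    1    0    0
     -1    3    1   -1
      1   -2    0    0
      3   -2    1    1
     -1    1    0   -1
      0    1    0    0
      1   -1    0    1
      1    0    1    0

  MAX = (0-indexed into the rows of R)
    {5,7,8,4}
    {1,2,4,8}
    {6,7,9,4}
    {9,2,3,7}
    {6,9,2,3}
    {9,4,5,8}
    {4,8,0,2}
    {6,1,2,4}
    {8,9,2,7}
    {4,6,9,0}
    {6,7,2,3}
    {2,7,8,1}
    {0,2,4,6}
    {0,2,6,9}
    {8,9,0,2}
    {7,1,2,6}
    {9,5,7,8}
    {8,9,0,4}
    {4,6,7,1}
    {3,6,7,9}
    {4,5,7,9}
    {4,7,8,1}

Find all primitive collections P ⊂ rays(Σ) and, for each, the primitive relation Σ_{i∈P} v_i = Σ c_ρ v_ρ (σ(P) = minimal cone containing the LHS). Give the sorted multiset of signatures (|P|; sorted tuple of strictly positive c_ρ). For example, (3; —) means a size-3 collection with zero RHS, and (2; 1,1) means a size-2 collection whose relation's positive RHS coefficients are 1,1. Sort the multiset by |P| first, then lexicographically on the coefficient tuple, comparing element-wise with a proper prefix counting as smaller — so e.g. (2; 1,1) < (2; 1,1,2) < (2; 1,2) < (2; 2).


Minimal non-faces — 17 found among 10 rays, 22 max cones:

  P = {1,9}:  v_{1} + v_{9} = 0  so sig = (2; —)
  P = {6,8}:  v_{6} + v_{8} = 0  so sig = (2; —)
  P = {0,7}:  v_{0} + v_{7} = v_{9}  so sig = (2; 1)
  P = {0,1}:  v_{0} + v_{1} = v_{2} + v_{4}  so sig = (2; 1,1)
  P = {2,5}:  v_{2} + v_{5} = v_{8} + v_{9}  so sig = (2; 1,1)
  P = {3,4}:  v_{3} + v_{4} = v_{6} + v_{9}  so sig = (2; 1,1)
  P = {1,3}:  v_{1} + v_{3} = v_{2} + v_{6} + v_{7}  so sig = (2; 1,1,1)
  P = {1,5}:  v_{1} + v_{5} = v_{4} + v_{7} + v_{8}  so sig = (2; 1,1,1)
  P = {3,8}:  v_{3} + v_{8} = v_{2} + v_{7} + v_{9}  so sig = (2; 1,1,1)
  P = {5,6}:  v_{5} + v_{6} = v_{4} + v_{7} + v_{9}  so sig = (2; 1,1,1)
  P = {0,3}:  v_{0} + v_{3} = v_{2} + v_{6} + 2·v_{9}  so sig = (2; 1,1,2)
  P = {0,5}:  v_{0} + v_{5} = v_{4} + v_{8} + 2·v_{9}  so sig = (2; 1,1,2)
  P = {3,5}:  v_{3} + v_{5} = v_{7} + 2·v_{9}  so sig = (2; 1,2)
  P = {2,4,7}:  v_{2} + v_{4} + v_{7} = 0  so sig = (3; —)
  P = {2,4,9}:  v_{2} + v_{4} + v_{9} = v_{0}  so sig = (3; 1)
  P = {2,6,7,9}:  v_{2} + v_{6} + v_{7} + v_{9} = v_{3}  so sig = (4; 1)
  P = {4,7,8,9}:  v_{4} + v_{7} + v_{8} + v_{9} = v_{5}  so sig = (4; 1)

Signatures (|P|; sorted positive RHS coefficients), sorted:
    |P|=2: 13 collections, coeffs (), (), (1), (1,1), (1,1), (1,1), (1,1,1), (1,1,1), (1,1,1), (1,1,1), (1,1,2), (1,1,2), (1,2)
    |P|=3: 2 collections, coeffs (), (1)
    |P|=4: 2 collections, coeffs (1), (1)


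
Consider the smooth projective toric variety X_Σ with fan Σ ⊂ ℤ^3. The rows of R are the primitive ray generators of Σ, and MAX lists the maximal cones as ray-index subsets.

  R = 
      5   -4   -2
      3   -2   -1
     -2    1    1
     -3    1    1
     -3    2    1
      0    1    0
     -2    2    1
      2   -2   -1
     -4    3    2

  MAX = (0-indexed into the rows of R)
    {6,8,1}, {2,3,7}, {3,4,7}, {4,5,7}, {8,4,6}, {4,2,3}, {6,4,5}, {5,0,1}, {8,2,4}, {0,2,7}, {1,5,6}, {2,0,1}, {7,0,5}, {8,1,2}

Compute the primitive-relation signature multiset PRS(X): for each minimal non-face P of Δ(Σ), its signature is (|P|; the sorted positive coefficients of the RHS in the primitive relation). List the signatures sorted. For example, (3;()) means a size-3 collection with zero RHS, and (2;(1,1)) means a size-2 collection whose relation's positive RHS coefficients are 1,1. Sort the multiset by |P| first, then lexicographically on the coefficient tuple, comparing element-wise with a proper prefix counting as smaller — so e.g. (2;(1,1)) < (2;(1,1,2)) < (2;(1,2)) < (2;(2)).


16 minimal non-faces of Δ(Σ) (on 9 rays):

  {1,4}:  v_{1} + v_{4} = 0  →  sig = (2;())
  {6,7}:  v_{6} + v_{7} = 0  →  sig = (2;())
  {0,4}:  v_{0} + v_{4} = v_{7}  →  sig = (2;(1))
  {0,6}:  v_{0} + v_{6} = v_{1}  →  sig = (2;(1))
  {1,7}:  v_{1} + v_{7} = v_{0}  →  sig = (2;(1))
  {2,5}:  v_{2} + v_{5} = v_{6}  →  sig = (2;(1))
  {2,6}:  v_{2} + v_{6} = v_{8}  →  sig = (2;(1))
  {3,5}:  v_{3} + v_{5} = v_{4}  →  sig = (2;(1))
  {7,8}:  v_{7} + v_{8} = v_{2}  →  sig = (2;(1))
  {0,8}:  v_{0} + v_{8} = v_{1} + v_{2}  →  sig = (2;(1,1))
  {1,3}:  v_{1} + v_{3} = v_{2} + v_{7}  →  sig = (2;(1,1))
  {3,6}:  v_{3} + v_{6} = v_{2} + v_{4}  →  sig = (2;(1,1))
  {0,3}:  v_{0} + v_{3} = v_{2} + 2·v_{7}  →  sig = (2;(1,2))
  {3,8}:  v_{3} + v_{8} = 2·v_{2} + v_{4}  →  sig = (2;(1,2))
  {5,8}:  v_{5} + v_{8} = 2·v_{6}  →  sig = (2;(2))
  {2,4,7}:  v_{2} + v_{4} + v_{7} = v_{3}  →  sig = (3;(1))

Hence PRS(X_Σ) =
    (2;())
    (2;())
    (2;(1))
    (2;(1))
    (2;(1))
    (2;(1))
    (2;(1))
    (2;(1))
    (2;(1))
    (2;(1,1))
    (2;(1,1))
    (2;(1,1))
    (2;(1,2))
    (2;(1,2))
    (2;(2))
    (3;(1))


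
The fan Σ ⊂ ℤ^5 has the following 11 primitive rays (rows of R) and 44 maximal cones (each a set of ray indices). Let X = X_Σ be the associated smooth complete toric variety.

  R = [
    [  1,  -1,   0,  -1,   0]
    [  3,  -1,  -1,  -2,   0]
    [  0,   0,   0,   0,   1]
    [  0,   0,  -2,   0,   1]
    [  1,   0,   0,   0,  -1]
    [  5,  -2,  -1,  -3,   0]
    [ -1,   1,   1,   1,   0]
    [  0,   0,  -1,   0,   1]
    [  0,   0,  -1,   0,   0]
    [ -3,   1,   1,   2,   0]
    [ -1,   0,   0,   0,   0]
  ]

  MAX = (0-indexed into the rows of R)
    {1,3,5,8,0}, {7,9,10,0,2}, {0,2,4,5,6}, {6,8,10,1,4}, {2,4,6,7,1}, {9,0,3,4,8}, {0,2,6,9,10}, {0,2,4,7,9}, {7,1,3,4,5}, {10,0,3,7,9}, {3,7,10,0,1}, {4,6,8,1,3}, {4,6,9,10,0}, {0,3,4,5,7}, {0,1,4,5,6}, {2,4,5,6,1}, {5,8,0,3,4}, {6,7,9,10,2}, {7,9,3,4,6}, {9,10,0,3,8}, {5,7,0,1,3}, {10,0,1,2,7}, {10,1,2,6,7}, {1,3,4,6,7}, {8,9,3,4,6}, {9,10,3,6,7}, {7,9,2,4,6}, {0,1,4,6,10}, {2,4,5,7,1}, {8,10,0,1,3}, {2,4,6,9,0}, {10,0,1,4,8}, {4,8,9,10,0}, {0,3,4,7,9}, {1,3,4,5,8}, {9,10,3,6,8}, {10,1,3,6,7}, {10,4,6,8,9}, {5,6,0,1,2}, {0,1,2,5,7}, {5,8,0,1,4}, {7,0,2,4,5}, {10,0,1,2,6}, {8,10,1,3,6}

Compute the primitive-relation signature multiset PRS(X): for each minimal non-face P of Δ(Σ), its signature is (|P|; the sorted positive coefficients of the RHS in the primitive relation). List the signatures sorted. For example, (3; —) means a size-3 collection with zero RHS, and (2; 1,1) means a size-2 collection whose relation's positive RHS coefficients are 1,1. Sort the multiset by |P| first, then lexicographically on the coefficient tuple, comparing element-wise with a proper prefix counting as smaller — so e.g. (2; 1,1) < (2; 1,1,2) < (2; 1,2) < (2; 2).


18 collections generate NE(X_Σ); each relation:

  • {1,9}:  v_{1} + v_{9} = 0  ⟹  sig = (2; —)
  • {2,8}:  v_{2} + v_{8} = v_{7}  ⟹  sig = (2; 1)
  • {7,8}:  v_{7} + v_{8} = v_{3}  ⟹  sig = (2; 1)
  • {5,10}:  v_{5} + v_{10} = v_{0} + v_{1}  ⟹  sig = (2; 1,1)
  • {5,9}:  v_{5} + v_{9} = v_{0} + v_{2} + v_{4}  ⟹  sig = (2; 1,1,1)
  • {2,3}:  v_{2} + v_{3} = 2·v_{7}  ⟹  sig = (2; 2)
  • {0,6,8}:  v_{0} + v_{6} + v_{8} = 0  ⟹  sig = (3; —)
  • {2,4,10}:  v_{2} + v_{4} + v_{10} = 0  ⟹  sig = (3; —)
  • {0,3,6}:  v_{0} + v_{3} + v_{6} = v_{7}  ⟹  sig = (3; 1)
  • {0,6,7}:  v_{0} + v_{6} + v_{7} = v_{2}  ⟹  sig = (3; 1)
  • {4,7,10}:  v_{4} + v_{7} + v_{10} = v_{8}  ⟹  sig = (3; 1)
  • {5,6,8}:  v_{5} + v_{6} + v_{8} = v_{1} + v_{2} + v_{4}  ⟹  sig = (3; 1,1,1)
  • {3,5,6}:  v_{3} + v_{5} + v_{6} = v_{1} + v_{2} + v_{4} + v_{7}  ⟹  sig = (3; 1,1,1,1)
  • {5,6,7}:  v_{5} + v_{6} + v_{7} = v_{1} + 2·v_{2} + v_{4}  ⟹  sig = (3; 1,1,2)
  • {3,4,10}:  v_{3} + v_{4} + v_{10} = 2·v_{8}  ⟹  sig = (3; 2)
  • {0,1,2,4}:  v_{0} + v_{1} + v_{2} + v_{4} = v_{5}  ⟹  sig = (4; 1)
  • {0,1,4,7}:  v_{0} + v_{1} + v_{4} + v_{7} = v_{5} + v_{8}  ⟹  sig = (4; 1,1)
  • {0,1,3,4}:  v_{0} + v_{1} + v_{3} + v_{4} = v_{5} + 2·v_{8}  ⟹  sig = (4; 1,2)

Signatures (|P|; sorted positive RHS coefficients), sorted:
    |P|=2: 6 collections, coeffs (), (1), (1), (1,1), (1,1,1), (2)
    |P|=3: 9 collections, coeffs (), (), (1), (1), (1), (1,1,1), (1,1,1,1), (1,1,2), (2)
    |P|=4: 3 collections, coeffs (1), (1,1), (1,2)


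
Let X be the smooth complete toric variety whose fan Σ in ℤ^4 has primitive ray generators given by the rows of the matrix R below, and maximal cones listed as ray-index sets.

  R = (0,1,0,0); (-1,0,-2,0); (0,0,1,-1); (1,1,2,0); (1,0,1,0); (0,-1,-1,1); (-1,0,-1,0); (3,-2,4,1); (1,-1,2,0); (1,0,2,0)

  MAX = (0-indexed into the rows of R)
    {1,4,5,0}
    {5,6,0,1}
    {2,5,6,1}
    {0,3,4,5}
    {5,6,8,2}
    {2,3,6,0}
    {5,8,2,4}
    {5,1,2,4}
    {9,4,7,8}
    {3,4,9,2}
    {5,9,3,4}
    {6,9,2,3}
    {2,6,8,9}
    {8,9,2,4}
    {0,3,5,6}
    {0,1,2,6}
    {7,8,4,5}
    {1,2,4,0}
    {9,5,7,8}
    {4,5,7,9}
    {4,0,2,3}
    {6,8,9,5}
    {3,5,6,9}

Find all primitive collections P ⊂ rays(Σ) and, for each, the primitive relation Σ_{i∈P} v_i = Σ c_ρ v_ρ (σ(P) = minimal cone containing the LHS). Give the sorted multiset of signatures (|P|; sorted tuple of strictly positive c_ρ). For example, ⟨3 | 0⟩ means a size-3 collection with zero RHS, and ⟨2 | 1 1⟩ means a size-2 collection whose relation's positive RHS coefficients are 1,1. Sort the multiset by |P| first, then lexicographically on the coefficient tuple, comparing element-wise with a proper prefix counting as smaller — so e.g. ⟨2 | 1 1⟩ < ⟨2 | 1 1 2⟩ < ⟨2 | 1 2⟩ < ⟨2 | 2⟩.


16 minimal non-faces of Δ(Σ) (on 10 rays):

  P = {1,9}:  v_{1} + v_{9} = 0 — sig = ⟨2 | 0⟩
  P = {4,6}:  v_{4} + v_{6} = 0 — sig = ⟨2 | 0⟩
  P = {0,8}:  v_{0} + v_{8} = v_{9} — sig = ⟨2 | 1⟩
  P = {0,9}:  v_{0} + v_{9} = v_{3} — sig = ⟨2 | 1⟩
  P = {1,3}:  v_{1} + v_{3} = v_{0} — sig = ⟨2 | 1⟩
  P = {1,8}:  v_{1} + v_{8} = v_{2} + v_{5} — sig = ⟨2 | 1 1⟩
  P = {1,7}:  v_{1} + v_{7} = v_{4} + v_{5} + v_{8} — sig = ⟨2 | 1 1 1⟩
  P = {6,7}:  v_{6} + v_{7} = v_{5} + v_{8} + v_{9} — sig = ⟨2 | 1 1 1⟩
  P = {0,7}:  v_{0} + v_{7} = v_{4} + v_{5} + 2·v_{9} — sig = ⟨2 | 1 1 2⟩
  P = {3,7}:  v_{3} + v_{7} = v_{4} + v_{5} + 3·v_{9} — sig = ⟨2 | 1 1 3⟩
  P = {2,7}:  v_{2} + v_{7} = v_{4} + 2·v_{8} — sig = ⟨2 | 1 2⟩
  P = {3,8}:  v_{3} + v_{8} = 2·v_{9} — sig = ⟨2 | 2⟩
  P = {0,2,5}:  v_{0} + v_{2} + v_{5} = 0 — sig = ⟨3 | 0⟩
  P = {2,3,5}:  v_{2} + v_{3} + v_{5} = v_{9} — sig = ⟨3 | 1⟩
  P = {2,5,9}:  v_{2} + v_{5} + v_{9} = v_{8} — sig = ⟨3 | 1⟩
  P = {4,5,8,9}:  v_{4} + v_{5} + v_{8} + v_{9} = v_{7} — sig = ⟨4 | 1⟩

Hence PRS(X_Σ) =
    ⟨2 | 0⟩
    ⟨2 | 0⟩
    ⟨2 | 1⟩
    ⟨2 | 1⟩
    ⟨2 | 1⟩
    ⟨2 | 1 1⟩
    ⟨2 | 1 1 1⟩
    ⟨2 | 1 1 1⟩
    ⟨2 | 1 1 2⟩
    ⟨2 | 1 1 3⟩
    ⟨2 | 1 2⟩
    ⟨2 | 2⟩
    ⟨3 | 0⟩
    ⟨3 | 1⟩
    ⟨3 | 1⟩
    ⟨4 | 1⟩


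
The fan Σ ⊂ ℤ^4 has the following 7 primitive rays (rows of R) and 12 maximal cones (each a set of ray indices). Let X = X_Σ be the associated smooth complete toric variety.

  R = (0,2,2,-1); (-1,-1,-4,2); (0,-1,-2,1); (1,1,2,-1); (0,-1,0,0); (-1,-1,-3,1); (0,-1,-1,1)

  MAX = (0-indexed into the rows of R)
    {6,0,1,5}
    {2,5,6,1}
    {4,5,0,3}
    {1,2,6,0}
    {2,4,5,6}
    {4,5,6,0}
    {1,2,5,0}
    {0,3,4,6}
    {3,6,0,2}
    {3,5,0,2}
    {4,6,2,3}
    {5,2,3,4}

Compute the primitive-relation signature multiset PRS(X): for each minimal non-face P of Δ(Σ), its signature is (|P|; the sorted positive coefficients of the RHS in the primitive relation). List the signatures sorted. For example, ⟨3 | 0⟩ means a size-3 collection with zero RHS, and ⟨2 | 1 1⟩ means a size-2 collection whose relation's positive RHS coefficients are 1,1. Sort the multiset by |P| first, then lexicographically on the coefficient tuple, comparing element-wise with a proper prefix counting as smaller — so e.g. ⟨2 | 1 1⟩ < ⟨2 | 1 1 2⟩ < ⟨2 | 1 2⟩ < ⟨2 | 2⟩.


The 5 primitive collections of Σ (r=7, n=4):

  P = {1,4}:  v_{1} + v_{4} = v_{5} + v_{6}  so sig = ⟨2 | 1 1⟩
  P = {1,3}:  v_{1} + v_{3} = v_{0} + 2·v_{2}  so sig = ⟨2 | 1 2⟩
  P = {0,2,4}:  v_{0} + v_{2} + v_{4} = 0  so sig = ⟨3 | 0⟩
  P = {3,5,6}:  v_{3} + v_{5} + v_{6} = v_{2}  so sig = ⟨3 | 1⟩
  P = {0,2,5,6}:  v_{0} + v_{2} + v_{5} + v_{6} = v_{1}  so sig = ⟨4 | 1⟩

so the primitive-relation signature multiset is
{ ⟨2 | 1 1⟩,  ⟨2 | 1 2⟩,  ⟨3 | 0⟩,  ⟨3 | 1⟩,  ⟨4 | 1⟩ }


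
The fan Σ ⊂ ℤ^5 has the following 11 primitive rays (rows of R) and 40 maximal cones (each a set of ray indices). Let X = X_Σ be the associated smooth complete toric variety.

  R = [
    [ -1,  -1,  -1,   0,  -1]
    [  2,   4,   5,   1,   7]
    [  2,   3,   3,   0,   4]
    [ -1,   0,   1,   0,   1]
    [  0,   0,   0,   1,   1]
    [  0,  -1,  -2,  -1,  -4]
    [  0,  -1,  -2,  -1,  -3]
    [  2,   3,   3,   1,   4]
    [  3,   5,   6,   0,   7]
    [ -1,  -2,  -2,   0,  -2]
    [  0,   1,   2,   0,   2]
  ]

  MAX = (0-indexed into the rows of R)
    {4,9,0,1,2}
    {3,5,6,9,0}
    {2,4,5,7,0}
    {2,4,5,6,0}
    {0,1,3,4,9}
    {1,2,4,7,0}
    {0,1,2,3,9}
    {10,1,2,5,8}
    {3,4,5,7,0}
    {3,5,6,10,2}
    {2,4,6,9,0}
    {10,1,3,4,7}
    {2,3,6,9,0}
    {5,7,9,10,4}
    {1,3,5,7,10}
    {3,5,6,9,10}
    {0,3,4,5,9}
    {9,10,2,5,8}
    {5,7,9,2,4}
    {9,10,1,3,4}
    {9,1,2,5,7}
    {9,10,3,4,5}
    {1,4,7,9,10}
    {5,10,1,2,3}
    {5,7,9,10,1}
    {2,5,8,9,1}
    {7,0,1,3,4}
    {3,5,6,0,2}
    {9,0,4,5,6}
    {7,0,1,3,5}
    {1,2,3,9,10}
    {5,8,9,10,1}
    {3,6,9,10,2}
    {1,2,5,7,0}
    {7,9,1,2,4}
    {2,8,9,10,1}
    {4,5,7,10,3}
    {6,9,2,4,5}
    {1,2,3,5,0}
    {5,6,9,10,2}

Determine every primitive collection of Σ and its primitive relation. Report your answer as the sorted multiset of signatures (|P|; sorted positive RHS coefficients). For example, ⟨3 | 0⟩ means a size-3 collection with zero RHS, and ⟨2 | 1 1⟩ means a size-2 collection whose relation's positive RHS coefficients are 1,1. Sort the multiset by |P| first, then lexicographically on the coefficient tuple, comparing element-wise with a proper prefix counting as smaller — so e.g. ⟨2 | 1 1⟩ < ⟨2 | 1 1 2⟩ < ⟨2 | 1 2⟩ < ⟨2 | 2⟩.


22 minimal non-faces of Δ(Σ) (on 11 rays):

  • {0,10}:  v_{0} + v_{10} = v_{3}  so sig = ⟨2 | 1⟩
  • {1,6}:  v_{1} + v_{6} = v_{2}  so sig = ⟨2 | 1⟩
  • {0,8}:  v_{0} + v_{8} = v_{2} + v_{10}  so sig = ⟨2 | 1 1⟩
  • {6,7}:  v_{6} + v_{7} = v_{2} + v_{4} + v_{5}  so sig = ⟨2 | 1 1 1⟩
  • {6,8}:  v_{6} + v_{8} = 2·v_{2} + v_{5} + v_{9} + v_{10}  so sig = ⟨2 | 1 1 1 2⟩
  • {4,8}:  v_{4} + v_{8} = 2·v_{1} + v_{5} + v_{9}  so sig = ⟨2 | 1 1 2⟩
  • {3,8}:  v_{3} + v_{8} = v_{2} + 2·v_{10}  so sig = ⟨2 | 1 2⟩
  • {7,8}:  v_{7} + v_{8} = 3·v_{1} + 2·v_{5} + v_{9}  so sig = ⟨2 | 1 2 3⟩
  • {4,6,10}:  v_{4} + v_{6} + v_{10} = 0  so sig = ⟨3 | 0⟩
  • {0,7,9}:  v_{0} + v_{7} + v_{9} = v_{4}  so sig = ⟨3 | 1⟩
  • {1,4,5}:  v_{1} + v_{4} + v_{5} = v_{7}  so sig = ⟨3 | 1⟩
  • {2,4,10}:  v_{2} + v_{4} + v_{10} = v_{1}  so sig = ⟨3 | 1⟩
  • {3,4,6}:  v_{3} + v_{4} + v_{6} = v_{0}  so sig = ⟨3 | 1⟩
  • {2,3,4}:  v_{2} + v_{3} + v_{4} = v_{0} + v_{1}  so sig = ⟨3 | 1 1⟩
  • {3,7,9}:  v_{3} + v_{7} + v_{9} = v_{4} + v_{10}  so sig = ⟨3 | 1 1⟩
  • {2,3,7}:  v_{2} + v_{3} + v_{7} = v_{0} + 2·v_{1} + v_{5}  so sig = ⟨3 | 1 1 2⟩
  • {2,7,10}:  v_{2} + v_{7} + v_{10} = 2·v_{1} + v_{5}  so sig = ⟨3 | 1 2⟩
  • {0,1,5,9}:  v_{0} + v_{1} + v_{5} + v_{9} = 0  so sig = ⟨4 | 0⟩
  • {0,2,5,9}:  v_{0} + v_{2} + v_{5} + v_{9} = v_{6}  so sig = ⟨4 | 1⟩
  • {1,3,5,9}:  v_{1} + v_{3} + v_{5} + v_{9} = v_{10}  so sig = ⟨4 | 1⟩
  • {2,3,5,9}:  v_{2} + v_{3} + v_{5} + v_{9} = v_{6} + v_{10}  so sig = ⟨4 | 1 1⟩
  • {1,2,5,9,10}:  v_{1} + v_{2} + v_{5} + v_{9} + v_{10} = v_{8}  so sig = ⟨5 | 1⟩

Sorted signature multiset PRS(X):
{ ⟨2 | 1⟩ ×2,  ⟨2 | 1 1⟩,  ⟨2 | 1 1 1⟩,  ⟨2 | 1 1 1 2⟩,  ⟨2 | 1 1 2⟩,  ⟨2 | 1 2⟩,  ⟨2 | 1 2 3⟩,  ⟨3 | 0⟩,  ⟨3 | 1⟩ ×4,  ⟨3 | 1 1⟩ ×2,  ⟨3 | 1 1 2⟩,  ⟨3 | 1 2⟩,  ⟨4 | 0⟩,  ⟨4 | 1⟩ ×2,  ⟨4 | 1 1⟩,  ⟨5 | 1⟩ }


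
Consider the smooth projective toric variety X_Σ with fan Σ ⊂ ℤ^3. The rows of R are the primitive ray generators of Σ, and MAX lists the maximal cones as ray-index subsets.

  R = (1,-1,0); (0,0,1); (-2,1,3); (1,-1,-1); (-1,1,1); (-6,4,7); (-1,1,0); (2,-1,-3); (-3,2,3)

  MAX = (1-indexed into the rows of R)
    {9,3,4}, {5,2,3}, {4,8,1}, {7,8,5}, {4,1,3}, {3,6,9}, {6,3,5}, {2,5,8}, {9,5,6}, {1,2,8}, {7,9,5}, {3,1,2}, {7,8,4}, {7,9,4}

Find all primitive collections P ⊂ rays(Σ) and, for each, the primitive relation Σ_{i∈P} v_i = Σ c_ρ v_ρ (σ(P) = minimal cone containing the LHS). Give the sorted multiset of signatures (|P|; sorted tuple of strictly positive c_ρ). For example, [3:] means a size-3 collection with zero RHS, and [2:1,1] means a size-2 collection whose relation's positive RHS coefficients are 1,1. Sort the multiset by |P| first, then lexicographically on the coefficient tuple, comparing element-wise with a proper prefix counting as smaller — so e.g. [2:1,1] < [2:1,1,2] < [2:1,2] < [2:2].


Δ(Σ) — 9 vertices, 16 min non-faces:

  • {1,7}:  v_{1} + v_{7} = 0  so sig = [2:]
  • {3,8}:  v_{3} + v_{8} = 0  so sig = [2:]
  • {4,5}:  v_{4} + v_{5} = 0  so sig = [2:]
  • {1,5}:  v_{1} + v_{5} = v_{2}  so sig = [2:1]
  • {1,9}:  v_{1} + v_{9} = v_{3}  so sig = [2:1]
  • {2,4}:  v_{2} + v_{4} = v_{1}  so sig = [2:1]
  • {2,7}:  v_{2} + v_{7} = v_{5}  so sig = [2:1]
  • {3,7}:  v_{3} + v_{7} = v_{9}  so sig = [2:1]
  • {8,9}:  v_{8} + v_{9} = v_{7}  so sig = [2:1]
  • {2,9}:  v_{2} + v_{9} = v_{3} + v_{5}  so sig = [2:1,1]
  • {4,6}:  v_{4} + v_{6} = v_{3} + v_{9}  so sig = [2:1,1]
  • {6,8}:  v_{6} + v_{8} = v_{5} + v_{9}  so sig = [2:1,1]
  • {1,6}:  v_{1} + v_{6} = 2·v_{3} + v_{5}  so sig = [2:1,2]
  • {6,7}:  v_{6} + v_{7} = v_{5} + 2·v_{9}  so sig = [2:1,2]
  • {2,6}:  v_{2} + v_{6} = 2·v_{3} + 2·v_{5}  so sig = [2:2,2]
  • {3,5,9}:  v_{3} + v_{5} + v_{9} = v_{6}  so sig = [3:1]

Sorted signature multiset PRS(X):
    [2:]
    [2:]
    [2:]
    [2:1]
    [2:1]
    [2:1]
    [2:1]
    [2:1]
    [2:1]
    [2:1,1]
    [2:1,1]
    [2:1,1]
    [2:1,2]
    [2:1,2]
    [2:2,2]
    [3:1]


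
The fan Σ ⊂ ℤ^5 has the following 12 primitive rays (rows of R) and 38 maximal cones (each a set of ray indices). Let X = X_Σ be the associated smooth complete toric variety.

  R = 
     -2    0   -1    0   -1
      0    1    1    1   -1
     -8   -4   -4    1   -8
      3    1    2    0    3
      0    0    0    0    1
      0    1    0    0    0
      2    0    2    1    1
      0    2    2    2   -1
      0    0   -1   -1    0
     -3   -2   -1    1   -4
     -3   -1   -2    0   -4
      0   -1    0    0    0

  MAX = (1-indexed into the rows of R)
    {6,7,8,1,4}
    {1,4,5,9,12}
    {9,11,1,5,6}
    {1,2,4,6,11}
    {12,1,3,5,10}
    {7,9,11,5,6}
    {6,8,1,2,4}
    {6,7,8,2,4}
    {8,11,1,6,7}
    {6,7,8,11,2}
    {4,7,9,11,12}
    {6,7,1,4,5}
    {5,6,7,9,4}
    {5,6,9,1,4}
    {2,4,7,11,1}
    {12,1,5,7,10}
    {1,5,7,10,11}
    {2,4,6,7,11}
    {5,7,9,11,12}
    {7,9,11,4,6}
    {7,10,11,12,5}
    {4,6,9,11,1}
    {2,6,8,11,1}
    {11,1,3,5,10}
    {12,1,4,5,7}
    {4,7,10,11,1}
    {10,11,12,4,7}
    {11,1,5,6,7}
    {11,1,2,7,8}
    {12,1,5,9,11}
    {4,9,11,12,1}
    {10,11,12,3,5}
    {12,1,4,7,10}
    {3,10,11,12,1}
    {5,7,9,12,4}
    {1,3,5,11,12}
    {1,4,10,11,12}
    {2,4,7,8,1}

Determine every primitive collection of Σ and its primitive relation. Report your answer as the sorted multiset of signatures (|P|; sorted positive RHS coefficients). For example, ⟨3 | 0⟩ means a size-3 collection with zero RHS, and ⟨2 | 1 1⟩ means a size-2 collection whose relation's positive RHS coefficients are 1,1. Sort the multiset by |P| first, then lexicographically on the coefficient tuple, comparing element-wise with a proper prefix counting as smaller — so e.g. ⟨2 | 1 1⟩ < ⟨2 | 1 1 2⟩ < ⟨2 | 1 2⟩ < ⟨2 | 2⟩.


Σ has 25 primitive collections:

  P = {6,12}:  v_{6} + v_{12} = 0  ⟹  sig = ⟨2 | 0⟩
  P = {8,9}:  v_{8} + v_{9} = v_{2} + v_{6}  ⟹  sig = ⟨2 | 1 1⟩
  P = {9,10}:  v_{9} + v_{10} = v_{11} + v_{12}  ⟹  sig = ⟨2 | 1 1⟩
  P = {2,5}:  v_{2} + v_{5} = v_{1} + v_{6} + v_{7}  ⟹  sig = ⟨2 | 1 1 1⟩
  P = {2,9}:  v_{2} + v_{9} = v_{4} + v_{6} + v_{11}  ⟹  sig = ⟨2 | 1 1 1⟩
  P = {3,4}:  v_{3} + v_{4} = v_{1} + v_{10} + v_{12}  ⟹  sig = ⟨2 | 1 1 1⟩
  P = {6,10}:  v_{6} + v_{10} = v_{1} + v_{7} + v_{11}  ⟹  sig = ⟨2 | 1 1 1⟩
  P = {8,12}:  v_{8} + v_{12} = v_{1} + v_{2} + v_{7}  ⟹  sig = ⟨2 | 1 1 1⟩
  P = {2,12}:  v_{2} + v_{12} = v_{1} + v_{4} + v_{7} + v_{11}  ⟹  sig = ⟨2 | 1 1 1 1⟩
  P = {3,6}:  v_{3} + v_{6} = v_{1} + v_{5} + v_{10} + v_{11}  ⟹  sig = ⟨2 | 1 1 1 1⟩
  P = {2,3}:  v_{2} + v_{3} = 2·v_{1} + v_{7} + v_{10} + v_{11}  ⟹  sig = ⟨2 | 1 1 1 2⟩
  P = {3,9}:  v_{3} + v_{9} = v_{1} + v_{5} + 2·v_{11} + 2·v_{12}  ⟹  sig = ⟨2 | 1 1 2 2⟩
  P = {8,10}:  v_{8} + v_{10} = 2·v_{1} + v_{2} + 2·v_{7} + v_{11}  ⟹  sig = ⟨2 | 1 1 2 2⟩
  P = {3,7}:  v_{3} + v_{7} = v_{5} + 2·v_{10}  ⟹  sig = ⟨2 | 1 2⟩
  P = {2,10}:  v_{2} + v_{10} = 2·v_{1} + v_{4} + 2·v_{7} + 2·v_{11}  ⟹  sig = ⟨2 | 1 2 2 2⟩
  P = {5,8}:  v_{5} + v_{8} = 2·v_{1} + 2·v_{6} + 2·v_{7}  ⟹  sig = ⟨2 | 2 2 2⟩
  P = {3,8}:  v_{3} + v_{8} = 4·v_{1} + 3·v_{7} + 2·v_{11}  ⟹  sig = ⟨2 | 2 3 4⟩
  P = {1,7,9}:  v_{1} + v_{7} + v_{9} = 0  ⟹  sig = ⟨3 | 0⟩
  P = {4,5,11}:  v_{4} + v_{5} + v_{11} = 0  ⟹  sig = ⟨3 | 0⟩
  P = {4,5,10}:  v_{4} + v_{5} + v_{10} = v_{1} + v_{7} + v_{12}  ⟹  sig = ⟨3 | 1 1 1⟩
  P = {4,8,11}:  v_{4} + v_{8} + v_{11} = 2·v_{2}  ⟹  sig = ⟨3 | 2⟩
  P = {1,2,6,7}:  v_{1} + v_{2} + v_{6} + v_{7} = v_{8}  ⟹  sig = ⟨4 | 1⟩
  P = {1,7,11,12}:  v_{1} + v_{7} + v_{11} + v_{12} = v_{10}  ⟹  sig = ⟨4 | 1⟩
  P = {1,4,6,7,11}:  v_{1} + v_{4} + v_{6} + v_{7} + v_{11} = v_{2}  ⟹  sig = ⟨5 | 1⟩
  P = {1,5,10,11,12}:  v_{1} + v_{5} + v_{10} + v_{11} + v_{12} = v_{3}  ⟹  sig = ⟨5 | 1⟩

Signatures (|P|; sorted positive RHS coefficients), sorted:
    ⟨2 | 0⟩
    ⟨2 | 1 1⟩
    ⟨2 | 1 1⟩
    ⟨2 | 1 1 1⟩
    ⟨2 | 1 1 1⟩
    ⟨2 | 1 1 1⟩
    ⟨2 | 1 1 1⟩
    ⟨2 | 1 1 1⟩
    ⟨2 | 1 1 1 1⟩
    ⟨2 | 1 1 1 1⟩
    ⟨2 | 1 1 1 2⟩
    ⟨2 | 1 1 2 2⟩
    ⟨2 | 1 1 2 2⟩
    ⟨2 | 1 2⟩
    ⟨2 | 1 2 2 2⟩
    ⟨2 | 2 2 2⟩
    ⟨2 | 2 3 4⟩
    ⟨3 | 0⟩
    ⟨3 | 0⟩
    ⟨3 | 1 1 1⟩
    ⟨3 | 2⟩
    ⟨4 | 1⟩
    ⟨4 | 1⟩
    ⟨5 | 1⟩
    ⟨5 | 1⟩


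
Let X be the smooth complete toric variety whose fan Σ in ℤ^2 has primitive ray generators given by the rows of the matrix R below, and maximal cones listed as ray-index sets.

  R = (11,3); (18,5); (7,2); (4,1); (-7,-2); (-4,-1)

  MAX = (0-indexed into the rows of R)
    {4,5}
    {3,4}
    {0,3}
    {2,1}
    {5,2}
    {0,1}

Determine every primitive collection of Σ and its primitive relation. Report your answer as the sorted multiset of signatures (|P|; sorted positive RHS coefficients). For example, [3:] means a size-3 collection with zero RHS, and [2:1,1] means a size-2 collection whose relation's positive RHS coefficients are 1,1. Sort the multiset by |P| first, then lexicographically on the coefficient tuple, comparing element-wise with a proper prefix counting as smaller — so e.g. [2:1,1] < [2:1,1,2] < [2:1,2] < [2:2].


The 9 primitive collections of Σ (r=6, n=2):

  P = {2,4}:  v_{2} + v_{4} = 0  →  sig = [2:]
  P = {3,5}:  v_{3} + v_{5} = 0  →  sig = [2:]
  P = {0,2}:  v_{0} + v_{2} = v_{1}  →  sig = [2:1]
  P = {0,4}:  v_{0} + v_{4} = v_{3}  →  sig = [2:1]
  P = {0,5}:  v_{0} + v_{5} = v_{2}  →  sig = [2:1]
  P = {1,4}:  v_{1} + v_{4} = v_{0}  →  sig = [2:1]
  P = {2,3}:  v_{2} + v_{3} = v_{0}  →  sig = [2:1]
  P = {1,3}:  v_{1} + v_{3} = 2·v_{0}  →  sig = [2:2]
  P = {1,5}:  v_{1} + v_{5} = 2·v_{2}  →  sig = [2:2]

Sorted signature multiset PRS(X):
    [2:]
    [2:]
    [2:1]
    [2:1]
    [2:1]
    [2:1]
    [2:1]
    [2:2]
    [2:2]


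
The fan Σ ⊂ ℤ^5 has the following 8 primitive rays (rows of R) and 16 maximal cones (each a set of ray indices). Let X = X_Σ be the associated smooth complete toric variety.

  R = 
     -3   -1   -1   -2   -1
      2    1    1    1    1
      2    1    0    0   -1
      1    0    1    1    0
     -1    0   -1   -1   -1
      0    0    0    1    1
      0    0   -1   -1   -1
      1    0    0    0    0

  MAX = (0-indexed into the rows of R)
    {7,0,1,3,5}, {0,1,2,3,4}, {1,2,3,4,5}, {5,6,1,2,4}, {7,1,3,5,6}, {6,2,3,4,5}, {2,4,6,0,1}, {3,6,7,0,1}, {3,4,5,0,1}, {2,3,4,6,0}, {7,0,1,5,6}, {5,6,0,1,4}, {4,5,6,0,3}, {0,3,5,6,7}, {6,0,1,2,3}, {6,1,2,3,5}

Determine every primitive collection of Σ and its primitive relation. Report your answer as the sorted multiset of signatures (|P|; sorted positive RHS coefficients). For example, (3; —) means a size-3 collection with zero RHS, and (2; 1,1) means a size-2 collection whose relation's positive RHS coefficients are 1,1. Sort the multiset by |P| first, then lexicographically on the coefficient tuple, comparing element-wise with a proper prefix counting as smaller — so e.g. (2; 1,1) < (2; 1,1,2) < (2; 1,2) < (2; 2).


5 collections generate NE(X_Σ); each relation:

  P = {4,7}:  v_{4} + v_{7} = v_{6}  ⟹  sig = (2; 1)
  P = {2,7}:  v_{2} + v_{7} = v_{1} + v_{3} + 2·v_{6}  ⟹  sig = (2; 1,1,2)
  P = {0,2,5}:  v_{0} + v_{2} + v_{5} = v_{4}  ⟹  sig = (3; 1)
  P = {1,3,4,6}:  v_{1} + v_{3} + v_{4} + v_{6} = v_{2}  ⟹  sig = (4; 1)
  P = {0,1,3,5,6}:  v_{0} + v_{1} + v_{3} + v_{5} + v_{6} = 0  ⟹  sig = (5; —)

Sorted signature multiset PRS(X):
{ (2; 1),  (2; 1,1,2),  (3; 1),  (4; 1),  (5; —) }


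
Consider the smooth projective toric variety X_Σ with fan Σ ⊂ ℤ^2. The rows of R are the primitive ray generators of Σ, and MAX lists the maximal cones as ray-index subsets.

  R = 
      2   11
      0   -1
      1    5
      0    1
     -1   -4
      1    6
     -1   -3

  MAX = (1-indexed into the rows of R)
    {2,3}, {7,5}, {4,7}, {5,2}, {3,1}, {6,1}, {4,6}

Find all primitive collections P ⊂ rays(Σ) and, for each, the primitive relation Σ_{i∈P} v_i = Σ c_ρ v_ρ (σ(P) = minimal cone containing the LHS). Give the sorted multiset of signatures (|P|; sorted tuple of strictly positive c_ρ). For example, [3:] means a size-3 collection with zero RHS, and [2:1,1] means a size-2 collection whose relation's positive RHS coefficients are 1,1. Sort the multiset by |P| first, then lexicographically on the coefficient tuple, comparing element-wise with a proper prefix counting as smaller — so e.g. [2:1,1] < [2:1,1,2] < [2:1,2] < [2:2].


Minimal non-faces — 14 found among 7 rays, 7 max cones:

  {2,4}:  v_{2} + v_{4} = 0  so sig = [2:]
  {2,6}:  v_{2} + v_{6} = v_{3}  so sig = [2:1]
  {2,7}:  v_{2} + v_{7} = v_{5}  so sig = [2:1]
  {3,4}:  v_{3} + v_{4} = v_{6}  so sig = [2:1]
  {3,5}:  v_{3} + v_{5} = v_{4}  so sig = [2:1]
  {3,6}:  v_{3} + v_{6} = v_{1}  so sig = [2:1]
  {4,5}:  v_{4} + v_{5} = v_{7}  so sig = [2:1]
  {1,5}:  v_{1} + v_{5} = v_{4} + v_{6}  so sig = [2:1,1]
  {1,7}:  v_{1} + v_{7} = 2·v_{4} + v_{6}  so sig = [2:1,2]
  {1,2}:  v_{1} + v_{2} = 2·v_{3}  so sig = [2:2]
  {1,4}:  v_{1} + v_{4} = 2·v_{6}  so sig = [2:2]
  {3,7}:  v_{3} + v_{7} = 2·v_{4}  so sig = [2:2]
  {5,6}:  v_{5} + v_{6} = 2·v_{4}  so sig = [2:2]
  {6,7}:  v_{6} + v_{7} = 3·v_{4}  so sig = [2:3]

Hence PRS(X_Σ) =
    [2:]
    [2:1]
    [2:1]
    [2:1]
    [2:1]
    [2:1]
    [2:1]
    [2:1,1]
    [2:1,2]
    [2:2]
    [2:2]
    [2:2]
    [2:2]
    [2:3]


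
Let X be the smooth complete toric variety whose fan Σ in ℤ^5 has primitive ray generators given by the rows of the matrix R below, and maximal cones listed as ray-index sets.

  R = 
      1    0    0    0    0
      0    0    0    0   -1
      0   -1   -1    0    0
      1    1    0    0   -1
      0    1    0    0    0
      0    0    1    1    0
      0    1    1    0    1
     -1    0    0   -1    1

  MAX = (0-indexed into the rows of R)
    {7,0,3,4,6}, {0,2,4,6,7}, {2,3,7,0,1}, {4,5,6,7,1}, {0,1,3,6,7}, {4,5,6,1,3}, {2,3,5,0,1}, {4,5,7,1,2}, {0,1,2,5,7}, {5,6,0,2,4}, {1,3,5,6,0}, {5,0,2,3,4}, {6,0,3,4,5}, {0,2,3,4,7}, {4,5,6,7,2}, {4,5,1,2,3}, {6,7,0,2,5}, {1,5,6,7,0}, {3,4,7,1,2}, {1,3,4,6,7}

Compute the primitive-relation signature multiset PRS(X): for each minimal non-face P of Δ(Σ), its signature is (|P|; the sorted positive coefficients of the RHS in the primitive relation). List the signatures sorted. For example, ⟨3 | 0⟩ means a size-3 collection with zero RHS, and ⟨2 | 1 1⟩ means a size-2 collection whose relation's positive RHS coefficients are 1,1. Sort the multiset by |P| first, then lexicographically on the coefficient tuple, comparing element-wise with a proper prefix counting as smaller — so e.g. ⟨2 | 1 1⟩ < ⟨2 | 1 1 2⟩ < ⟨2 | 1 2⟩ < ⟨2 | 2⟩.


5 minimal non-faces of Δ(Σ) (on 8 rays):

  • {1,2,6}:  v_{1} + v_{2} + v_{6} = 0  so sig = ⟨3 | 0⟩
  • {0,1,4}:  v_{0} + v_{1} + v_{4} = v_{3}  so sig = ⟨3 | 1⟩
  • {2,3,6}:  v_{2} + v_{3} + v_{6} = v_{0} + v_{4}  so sig = ⟨3 | 1 1⟩
  • {3,5,7}:  v_{3} + v_{5} + v_{7} = v_{1} + v_{6}  so sig = ⟨3 | 1 1⟩
  • {0,4,5,7}:  v_{0} + v_{4} + v_{5} + v_{7} = v_{6}  so sig = ⟨4 | 1⟩

Signatures (|P|; sorted positive RHS coefficients), sorted:
    |P|=3: 4 collections, coeffs (), (1), (1,1), (1,1)
    |P|=4: 1 collection, coeffs (1)
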